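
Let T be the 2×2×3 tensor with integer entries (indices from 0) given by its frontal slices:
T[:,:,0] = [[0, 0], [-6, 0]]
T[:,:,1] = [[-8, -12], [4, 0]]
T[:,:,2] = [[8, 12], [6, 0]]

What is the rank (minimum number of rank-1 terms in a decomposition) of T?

Lower bound: the mode-1 unfolding of T (rows indexed by i, columns by (j,k) = (0,0), (0,1), (0,2), (1,0), (1,1), (1,2)) is [[0, -8, 8, 0, -12, 12], [-6, 4, 6, 0, 0, 0]].
There the 2×2 minor on rows i ∈ {0, 1}, columns (j,k) ∈ {(0,0), (0,1)} is det [[0, -8], [-6, 4]] = -48 ≠ 0, so this unfolding has rank ≥ 2; CP rank is at least every unfolding rank, so rank(T) ≥ 2. (Unfolding ranks only ever bound the CP rank from below — rank(T) can be strictly larger than all of them — so the matching upper bound has to come from an explicit 2-term decomposition.)
Upper bound — finding two terms. Write S_k = T[:,:,k] for the frontal slices: S₀ = [[0, 0], [-6, 0]], S₁ = [[-8, -12], [4, 0]], S₂ = [[8, 12], [6, 0]].
If T = a₁ ⊗ b₁ ⊗ c₁ + a₂ ⊗ b₂ ⊗ c₂ then each S_k = c₁[k]·a₁b₁ᵀ + c₂[k]·a₂b₂ᵀ. S₀ and S₁ are linearly independent, so a₁b₁ᵀ and a₂b₂ᵀ must span the same plane of matrices: they are the rank-1 matrices of the form x·S₀ + y·S₁.
det(x·S₀ + y·S₁) is −72·xy + 48·y² = (-24)·(3·x − 2·y)(y), vanishing at (x:y) = (2:3) and (1:0).
M₁ = 2·S₀ + 3·S₁ = [[-24, -36], [0, 0]] = (-12)·[1, 0][2, 3]ᵀ and M₂ = S₀ = [[0, 0], [-6, 0]] = (-6)·[0, 1][1, 0]ᵀ, so take a₁ = [1, 0], b₁ = [2, 3], a₂ = [0, 1], b₂ = [1, 0].
Each slice is an integer combination of E₁ = a₁b₁ᵀ and E₂ = a₂b₂ᵀ: S₀ = −6·E₂, S₁ = −4·E₁ + 4·E₂, S₂ = 4·E₁ + 6·E₂; reading off coefficients, c₁ = [0, -4, 4] and c₂ = [-6, 4, 6].
Hence T = [1, 0] ⊗ [2, 3] ⊗ [0, -4, 4] + [0, 1] ⊗ [1, 0] ⊗ [-6, 4, 6], so rank(T) ≤ 2.
These bounds meet, so rank(T) = 2.

2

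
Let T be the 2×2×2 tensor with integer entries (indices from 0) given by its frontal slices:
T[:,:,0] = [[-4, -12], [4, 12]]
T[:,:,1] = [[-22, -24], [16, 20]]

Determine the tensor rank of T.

2

Lower bound: the mode-2 unfolding of T (rows indexed by j, columns by (i,k) = (0,0), (0,1), (1,0), (1,1)) is [[-4, -22, 4, 16], [-12, -24, 12, 20]].
There the 2×2 minor on rows j ∈ {0, 1}, columns (i,k) ∈ {(0,0), (0,1)} is det [[-4, -22], [-12, -24]] = -168 ≠ 0, so this unfolding has rank ≥ 2; CP rank is at least every unfolding rank, so rank(T) ≥ 2. (Flattening ranks never certify an upper bound on CP rank; for that we must actually write T with 2 rank-1 terms.)
Upper bound — finding two terms. Write S_k = T[:,:,k] for the frontal slices: S₀ = [[-4, -12], [4, 12]], S₁ = [[-22, -24], [16, 20]].
If T = a₁ ⊗ b₁ ⊗ c₁ + a₂ ⊗ b₂ ⊗ c₂ then each S_k = c₁[k]·a₁b₁ᵀ + c₂[k]·a₂b₂ᵀ. S₀ and S₁ are linearly independent, so a₁b₁ᵀ and a₂b₂ᵀ must span the same plane of matrices: they are the rank-1 matrices of the form x·S₀ + y·S₁.
det(x·S₀ + y·S₁) is −56·xy − 56·y² = (-56)·(y)(x + y), vanishing at (x:y) = (1:0) and (1:-1).
M₁ = S₀ = [[-4, -12], [4, 12]] = (-4)·(1, -1)(1, 3)ᵀ and M₂ = S₀ − S₁ = [[18, 12], [-12, -8]] = 2·(3, -2)(3, 2)ᵀ, so take a₁ = (1, -1), b₁ = (1, 3), a₂ = (3, -2), b₂ = (3, 2).
Each slice is an integer combination of E₁ = a₁b₁ᵀ and E₂ = a₂b₂ᵀ: S₀ = −4·E₁, S₁ = −4·E₁ − 2·E₂; reading off coefficients, c₁ = (-4, -4) and c₂ = (0, -2).
Hence T = (1, -1) ⊗ (1, 3) ⊗ (-4, -4) + (3, -2) ⊗ (3, 2) ⊗ (0, -2), so rank(T) ≤ 2.
These bounds meet, so rank(T) = 2.
Check entry T[1,0,0] = 4: (-1)·(1)·(-4) + (-2)·(3)·(0) = 4.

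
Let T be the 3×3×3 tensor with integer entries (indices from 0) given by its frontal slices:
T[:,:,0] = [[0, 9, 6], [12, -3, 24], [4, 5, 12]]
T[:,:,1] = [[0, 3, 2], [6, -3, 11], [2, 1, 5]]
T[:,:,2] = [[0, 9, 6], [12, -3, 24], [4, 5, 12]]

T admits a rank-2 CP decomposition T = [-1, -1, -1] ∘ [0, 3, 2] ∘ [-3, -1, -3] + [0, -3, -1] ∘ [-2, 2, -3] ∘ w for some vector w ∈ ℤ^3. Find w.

w = [2, 1, 2]

Subtract the known terms from T to get the rank-1 residual R = [0, -3, -1] ∘ [-2, 2, -3] ∘ w, so R[i,j,k] = a[i]·b[j]·w[k]. Pick indices with nonzero a[1]·b[0] = (-3)·(-2) = 6. Only the fibre through (1,0,·) is needed: R[1,0,:] = T[1,0,:] − Σₗ aₗ[1]bₗ[0]cₗ = [12, 6, 12] − (-1)·(0)·[-3, -1, -3] = [12, 6, 12]. Then w[k] = R[1,0,k] / 6 for each k, giving w = [12, 6, 12] / 6 = [2, 1, 2].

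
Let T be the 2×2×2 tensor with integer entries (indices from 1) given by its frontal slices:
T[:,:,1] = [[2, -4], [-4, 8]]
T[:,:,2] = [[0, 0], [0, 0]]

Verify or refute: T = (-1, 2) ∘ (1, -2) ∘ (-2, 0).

Yes

Reconstruct entrywise from the claimed factors. For example, T[2,2,1] = 8 and Σₗ aₗ[2]bₗ[2]cₗ[1] = (2)·(-2)·(-2) = 8; checking all 8 entries, every one matches. The claim holds.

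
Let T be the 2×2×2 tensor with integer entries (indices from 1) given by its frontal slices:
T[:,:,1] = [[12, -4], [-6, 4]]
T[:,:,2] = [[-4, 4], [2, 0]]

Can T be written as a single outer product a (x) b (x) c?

No

The mode-2 unfolding of T (rows indexed by j, columns by (i,k) = (1,1), (1,2), (2,1), (2,2)) is [[12, -4, -6, 2], [-4, 4, 4, 0]].
There the 2×2 minor on rows j ∈ {1, 2}, columns (i,k) ∈ {(1,1), (1,2)} is det [[12, -4], [-4, 4]] = 32 ≠ 0, so this unfolding has rank ≥ 2; CP rank is at least every unfolding rank, so rank(T) ≥ 2.
In particular rank(T) ≥ 2 > 1, so T is not rank-1.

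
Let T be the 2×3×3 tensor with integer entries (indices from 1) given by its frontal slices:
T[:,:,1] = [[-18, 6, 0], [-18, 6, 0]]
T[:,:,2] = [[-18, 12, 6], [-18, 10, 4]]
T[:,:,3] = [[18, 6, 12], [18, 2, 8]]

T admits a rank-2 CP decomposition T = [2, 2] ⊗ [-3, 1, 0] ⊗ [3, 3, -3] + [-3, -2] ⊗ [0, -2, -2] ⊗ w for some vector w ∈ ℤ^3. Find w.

Subtract the known terms from T to get the rank-1 residual R = [-3, -2] ⊗ [0, -2, -2] ⊗ w, so R[i,j,k] = a[i]·b[j]·w[k]. Pick indices with nonzero a[1]·b[2] = (-3)·(-2) = 6. Only the fibre through (1,2,·) is needed: R[1,2,:] = T[1,2,:] − Σₗ aₗ[1]bₗ[2]cₗ = [6, 12, 6] − (2)·(1)·[3, 3, -3] = [0, 6, 12]. Then w[k] = R[1,2,k] / 6 for each k, giving w = [0, 6, 12] / 6 = [0, 1, 2].

w = [0, 1, 2]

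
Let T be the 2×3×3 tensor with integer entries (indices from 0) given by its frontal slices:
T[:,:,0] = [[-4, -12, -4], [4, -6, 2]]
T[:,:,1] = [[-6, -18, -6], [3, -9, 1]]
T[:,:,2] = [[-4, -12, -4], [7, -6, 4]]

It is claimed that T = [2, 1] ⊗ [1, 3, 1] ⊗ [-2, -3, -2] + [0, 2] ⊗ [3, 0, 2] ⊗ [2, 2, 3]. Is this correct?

Reconstruct entry (1,0,0) from the claimed factors: Σₗ aₗ[1]bₗ[0]cₗ[0] = (1)·(1)·(-2) + (2)·(3)·(2) = 10, but T[1,0,0] = 4. The claim is false.

No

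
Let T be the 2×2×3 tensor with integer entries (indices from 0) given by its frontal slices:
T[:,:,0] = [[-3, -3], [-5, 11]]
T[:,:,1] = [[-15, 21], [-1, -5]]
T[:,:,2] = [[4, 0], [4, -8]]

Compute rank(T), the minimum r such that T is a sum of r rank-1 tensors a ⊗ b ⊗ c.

Lower bound: in the mode-3 unfolding of T (rows indexed by k, columns by (i,j)) the 2×2 minor on rows k ∈ {0, 1}, columns (i,j) ∈ {(0,0), (0,1)} is det [[-3, -3], [-15, 21]] = -108 ≠ 0, so that unfolding has rank ≥ 2 and hence rank(T) ≥ 2 (CP rank is at least every unfolding rank, though it can be larger).
Upper bound: with S_k = T[:,:,k], the two rank-1 terms a₁b₁ᵀ, a₂b₂ᵀ are the rank-1 members of the pencil x·S₀ + y·S₁.
det(x·S₀ + y·S₁) is −48·x² − 48·xy + 96·y² = (-48)·(x + 2·y)(x − y), vanishing at (x:y) = (2:-1) and (1:1).
M₁ = 2·S₀ − S₁ = [[9, -27], [-9, 27]] = 9·[1, -1][1, -3]ᵀ and M₂ = S₀ + S₁ = [[-18, 18], [-6, 6]] = (-6)·[3, 1][1, -1]ᵀ, so take a₁ = [1, -1], b₁ = [1, -3], a₂ = [3, 1], b₂ = [1, -1].
Each slice is an integer combination of E₁ = a₁b₁ᵀ and E₂ = a₂b₂ᵀ: S₀ = 3·E₁ − 2·E₂, S₁ = −3·E₁ − 4·E₂, S₂ = −2·E₁ + 2·E₂; reading off coefficients, c₁ = [3, -3, -2] and c₂ = [-2, -4, 2].
Hence T = [1, -1] ⊗ [1, -3] ⊗ [3, -3, -2] + [3, 1] ⊗ [1, -1] ⊗ [-2, -4, 2], so rank(T) ≤ 2.
These bounds meet, so rank(T) = 2.

2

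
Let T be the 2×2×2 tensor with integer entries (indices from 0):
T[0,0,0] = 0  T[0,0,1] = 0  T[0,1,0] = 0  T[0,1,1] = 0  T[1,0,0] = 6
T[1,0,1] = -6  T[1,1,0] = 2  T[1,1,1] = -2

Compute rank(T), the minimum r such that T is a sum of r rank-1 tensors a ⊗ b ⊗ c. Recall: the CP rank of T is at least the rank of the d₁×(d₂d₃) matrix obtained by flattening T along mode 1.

1

Lower bound: T ≠ 0 (e.g. T[1,0,0] = 6), so rank(T) ≥ 1.
Upper bound: if T = a ⊗ b ⊗ c then every fibre of T is a multiple of the corresponding factor, so read the factors off the fibres through the nonzero entry T[1,0,0] = 6.
The mode-1 fibre T[:,0,0] = [0, 6] gives a = [0, 1] (primitive direction); the mode-2 fibre T[1,:,0] = [6, 2] gives b = [3, 1]; then c[k] = T[1,0,k] / (a[1]·b[0]) = [6, -6] / 3 = [2, -2].
Expanding [0, 1] ⊗ [3, 1] ⊗ [2, -2] reproduces all 8 entries of T, so T = [0, 1] ⊗ [3, 1] ⊗ [2, -2] and rank(T) ≤ 1.
These bounds meet, so rank(T) = 1.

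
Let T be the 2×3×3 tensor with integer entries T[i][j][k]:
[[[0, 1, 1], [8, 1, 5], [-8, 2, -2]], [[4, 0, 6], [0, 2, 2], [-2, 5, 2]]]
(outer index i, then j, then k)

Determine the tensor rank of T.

Lower bound: the mode-3 unfolding of T (rows indexed by k, columns by (i,j) = (0,0), (0,1), (0,2), (1,0), (1,1), (1,2)) is [[0, 8, -8, 4, 0, -2], [1, 1, 2, 0, 2, 5], [1, 5, -2, 6, 2, 2]].
There the 3×3 minor on rows k ∈ {0, 1, 2}, columns (i,j) ∈ {(0,0), (0,1), (1,0)} is det [[0, 8, 4], [1, 1, 0], [1, 5, 6]] = -32 ≠ 0, so this unfolding has rank ≥ 3; CP rank is at least every unfolding rank, so rank(T) ≥ 3. (Flattening ranks never certify an upper bound on CP rank; for that we must actually write T with 3 rank-1 terms.)
Upper bound: T is a sum of 3 rank-1 terms, T = [0, 1] (x) [2, 0, -1] (x) [2, -1, 2] + [1, 0] (x) [0, 1, -1] (x) [8, 0, 4] + [1, 2] (x) [1, 1, 2] (x) [0, 1, 1] (written with every a and b primitive with positive leading entry and the scale carried by c; CP decompositions are not unique, and this one is verified by expanding entrywise), so rank(T) ≤ 3.
These bounds meet, so rank(T) = 3.
Check entry T[0,2,0] = -8: (0)·(-1)·(2) + (1)·(-1)·(8) + (1)·(2)·(0) = -8.

3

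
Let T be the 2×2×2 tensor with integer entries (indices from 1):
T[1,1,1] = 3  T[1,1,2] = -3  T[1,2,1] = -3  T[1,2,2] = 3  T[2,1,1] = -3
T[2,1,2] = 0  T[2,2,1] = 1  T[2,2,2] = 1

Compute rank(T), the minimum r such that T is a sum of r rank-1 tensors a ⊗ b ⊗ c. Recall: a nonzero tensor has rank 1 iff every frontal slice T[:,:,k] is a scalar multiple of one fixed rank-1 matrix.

Lower bound: the mode-1 unfolding of T (rows indexed by i, columns by (j,k) = (1,1), (1,2), (2,1), (2,2)) is [[3, -3, -3, 3], [-3, 0, 1, 1]].
There the 2×2 minor on rows i ∈ {1, 2}, columns (j,k) ∈ {(1,1), (1,2)} is det [[3, -3], [-3, 0]] = -9 ≠ 0, so this unfolding has rank ≥ 2; CP rank is at least every unfolding rank, so rank(T) ≥ 2. (Flattening ranks never certify an upper bound on CP rank; for that we must actually write T with 2 rank-1 terms.)
Upper bound — finding two terms. Write S_k = T[:,:,k] for the frontal slices: S₁ = [[3, -3], [-3, 1]], S₂ = [[-3, 3], [0, 1]].
If T = a₁ ⊗ b₁ ⊗ c₁ + a₂ ⊗ b₂ ⊗ c₂ then each S_k = c₁[k]·a₁b₁ᵀ + c₂[k]·a₂b₂ᵀ. S₁ and S₂ are linearly independent, so a₁b₁ᵀ and a₂b₂ᵀ must span the same plane of matrices: they are the rank-1 matrices of the form x·S₁ + y·S₂.
det(x·S₁ + y·S₂) is −6·x² + 9·xy − 3·y² = (-3)·(2·x − y)(x − y), vanishing at (x:y) = (1:2) and (1:1).
M₁ = S₁ + 2·S₂ = [[-3, 3], [-3, 3]] = (-3)·[1, 1][1, -1]ᵀ and M₂ = S₁ + S₂ = [[0, 0], [-3, 2]] = −[0, 1][3, -2]ᵀ, so take a₁ = [1, 1], b₁ = [1, -1], a₂ = [0, 1], b₂ = [3, -2].
Each slice is an integer combination of E₁ = a₁b₁ᵀ and E₂ = a₂b₂ᵀ: S₁ = 3·E₁ − 2·E₂, S₂ = −3·E₁ + E₂; reading off coefficients, c₁ = [3, -3] and c₂ = [-2, 1].
Hence T = [1, 1] ⊗ [1, -1] ⊗ [3, -3] + [0, 1] ⊗ [3, -2] ⊗ [-2, 1], so rank(T) ≤ 2.
These bounds meet, so rank(T) = 2.

2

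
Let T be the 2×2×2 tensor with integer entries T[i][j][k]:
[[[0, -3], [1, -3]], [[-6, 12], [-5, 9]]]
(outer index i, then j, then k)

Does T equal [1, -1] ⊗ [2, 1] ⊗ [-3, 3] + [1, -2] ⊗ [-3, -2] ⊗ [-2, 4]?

Reconstruct entry (0,0,1) from the claimed factors: Σₗ aₗ[0]bₗ[0]cₗ[1] = (1)·(2)·(3) + (1)·(-3)·(4) = -6, but T[0,0,1] = -3. The claim is false.

No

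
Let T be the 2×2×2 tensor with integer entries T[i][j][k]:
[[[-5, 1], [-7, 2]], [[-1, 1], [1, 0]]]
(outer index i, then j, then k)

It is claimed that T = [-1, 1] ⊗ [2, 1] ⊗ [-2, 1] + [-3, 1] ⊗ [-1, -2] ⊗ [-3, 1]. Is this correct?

No

Reconstruct entry (0,1,0) from the claimed factors: Σₗ aₗ[0]bₗ[1]cₗ[0] = (-1)·(1)·(-2) + (-3)·(-2)·(-3) = -16, but T[0,1,0] = -7. The claim is false.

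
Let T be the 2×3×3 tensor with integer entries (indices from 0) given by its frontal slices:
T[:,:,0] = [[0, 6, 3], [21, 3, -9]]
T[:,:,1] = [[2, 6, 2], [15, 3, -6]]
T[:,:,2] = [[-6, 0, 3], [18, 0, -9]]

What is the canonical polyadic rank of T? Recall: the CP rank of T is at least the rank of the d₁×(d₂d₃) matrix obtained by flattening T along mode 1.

Lower bound: in the mode-1 unfolding of T (rows indexed by i, columns by (j,k)) the 2×2 minor on rows i ∈ {0, 1}, columns (j,k) ∈ {(0,0), (0,1)} is det [[0, 2], [21, 15]] = -42 ≠ 0, so that unfolding has rank ≥ 2 and hence rank(T) ≥ 2 (CP rank is at least every unfolding rank, though it can be larger).
Upper bound: with S_k = T[:,:,k], the two rank-1 terms a₁b₁ᵀ, a₂b₂ᵀ are the rank-1 members of the pencil x·S₀ + y·S₁.
The 2×2 minor of x·S₀ + y·S₁ on rows {0,1}, columns {0,1} is −126·x² − 210·xy − 84·y² = (-42)·(3·x + 2·y)(x + y), vanishing at (x:y) = (2:-3) and (1:-1).
M₁ = 2·S₀ − 3·S₁ = [[-6, -6, 0], [-3, -3, 0]] = (-3)·[2, 1][1, 1, 0]ᵀ and M₂ = S₀ − S₁ = [[-2, 0, 1], [6, 0, -3]] = −[1, -3][2, 0, -1]ᵀ, so take a₁ = [2, 1], b₁ = [1, 1, 0], a₂ = [1, -3], b₂ = [2, 0, -1].
Each slice is an integer combination of E₁ = a₁b₁ᵀ and E₂ = a₂b₂ᵀ: S₀ = 3·E₁ − 3·E₂, S₁ = 3·E₁ − 2·E₂, S₂ = −3·E₂; reading off coefficients, c₁ = [3, 3, 0] and c₂ = [-3, -2, -3].
Hence T = [2, 1] ⊗ [1, 1, 0] ⊗ [3, 3, 0] + [1, -3] ⊗ [2, 0, -1] ⊗ [-3, -2, -3], so rank(T) ≤ 2.
These bounds meet, so rank(T) = 2.

2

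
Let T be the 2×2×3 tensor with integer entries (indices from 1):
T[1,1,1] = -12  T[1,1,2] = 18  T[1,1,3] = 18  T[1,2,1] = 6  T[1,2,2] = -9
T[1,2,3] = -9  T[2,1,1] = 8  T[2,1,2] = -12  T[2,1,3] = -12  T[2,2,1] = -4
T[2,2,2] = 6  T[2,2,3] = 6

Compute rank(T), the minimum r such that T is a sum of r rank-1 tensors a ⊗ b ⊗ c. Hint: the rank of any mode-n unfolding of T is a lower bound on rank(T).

Lower bound: T ≠ 0 (e.g. T[1,1,1] = -12), so rank(T) ≥ 1.
Upper bound: if T = a ⊗ b ⊗ c then every fibre of T is a multiple of the corresponding factor, so read the factors off the fibres through the nonzero entry T[1,1,1] = -12.
The mode-1 fibre T[:,1,1] = [-12, 8] gives a = [3, -2] (primitive direction); the mode-2 fibre T[1,:,1] = [-12, 6] gives b = [2, -1]; then c[k] = T[1,1,k] / (a[1]·b[1]) = [-12, 18, 18] / 6 = [-2, 3, 3].
Expanding [3, -2] ⊗ [2, -1] ⊗ [-2, 3, 3] reproduces all 12 entries of T, so T = [3, -2] ⊗ [2, -1] ⊗ [-2, 3, 3] and rank(T) ≤ 1.
These bounds meet, so rank(T) = 1.
Check entry T[2,1,2] = -12: (-2)·(2)·(3) = -12.

1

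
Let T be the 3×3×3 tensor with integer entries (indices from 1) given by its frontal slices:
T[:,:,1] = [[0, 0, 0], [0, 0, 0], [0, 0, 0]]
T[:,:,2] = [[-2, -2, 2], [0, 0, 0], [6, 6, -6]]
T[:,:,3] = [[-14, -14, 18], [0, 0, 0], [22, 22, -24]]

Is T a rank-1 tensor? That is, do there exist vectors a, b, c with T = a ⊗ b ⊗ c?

No

The mode-3 unfolding of T (rows indexed by k, columns by (i,j) = (1,1), (1,2), (1,3), (2,1), (2,2), (2,3), (3,1), (3,2), (3,3)) is [[0, 0, 0, 0, 0, 0, 0, 0, 0], [-2, -2, 2, 0, 0, 0, 6, 6, -6], [-14, -14, 18, 0, 0, 0, 22, 22, -24]].
There the 2×2 minor on rows k ∈ {2, 3}, columns (i,j) ∈ {(1,1), (1,3)} is det [[-2, 2], [-14, 18]] = -8 ≠ 0, so this unfolding has rank ≥ 2; CP rank is at least every unfolding rank, so rank(T) ≥ 2.
In particular rank(T) ≥ 2 > 1, so T is not rank-1.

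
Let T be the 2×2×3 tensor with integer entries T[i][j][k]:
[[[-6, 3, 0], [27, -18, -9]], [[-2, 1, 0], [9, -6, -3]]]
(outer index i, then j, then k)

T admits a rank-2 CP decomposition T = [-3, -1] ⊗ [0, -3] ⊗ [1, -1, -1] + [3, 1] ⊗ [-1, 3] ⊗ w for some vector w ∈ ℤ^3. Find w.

w = [2, -1, 0]

Subtract the known terms from T to get the rank-1 residual R = [3, 1] ⊗ [-1, 3] ⊗ w, so R[i,j,k] = a[i]·b[j]·w[k]. Pick indices with nonzero a[0]·b[0] = (3)·(-1) = -3. Only the fibre through (0,0,·) is needed: R[0,0,:] = T[0,0,:] − Σₗ aₗ[0]bₗ[0]cₗ = [-6, 3, 0] − (-3)·(0)·[1, -1, -1] = [-6, 3, 0]. Then w[k] = R[0,0,k] / -3 for each k, giving w = [-6, 3, 0] / -3 = [2, -1, 0].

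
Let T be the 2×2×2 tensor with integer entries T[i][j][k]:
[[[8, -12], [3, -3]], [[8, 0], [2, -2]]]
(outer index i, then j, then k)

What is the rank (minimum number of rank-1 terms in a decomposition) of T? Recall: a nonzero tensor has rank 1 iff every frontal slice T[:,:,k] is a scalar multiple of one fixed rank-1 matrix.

2

Lower bound: in the mode-1 unfolding of T (rows indexed by i, columns by (j,k)) the 2×2 minor on rows i ∈ {0, 1}, columns (j,k) ∈ {(0,0), (0,1)} is det [[8, -12], [8, 0]] = 96 ≠ 0, so that unfolding has rank ≥ 2 and hence rank(T) ≥ 2 (CP rank is at least every unfolding rank, though it can be larger).
Upper bound: with S_k = T[:,:,k], the two rank-1 terms a₁b₁ᵀ, a₂b₂ᵀ are the rank-1 members of the pencil x·S₀ + y·S₁.
det(x·S₀ + y·S₁) is −8·x² − 16·xy + 24·y² = (-8)·(x + 3·y)(x − y), vanishing at (x:y) = (3:-1) and (1:1).
M₁ = 3·S₀ − S₁ = [[36, 12], [24, 8]] = 4·[3, 2][3, 1]ᵀ and M₂ = S₀ + S₁ = [[-4, 0], [8, 0]] = (-4)·[1, -2][1, 0]ᵀ, so take a₁ = [3, 2], b₁ = [3, 1], a₂ = [1, -2], b₂ = [1, 0].
Each slice is an integer combination of E₁ = a₁b₁ᵀ and E₂ = a₂b₂ᵀ: S₀ = E₁ − E₂, S₁ = −E₁ − 3·E₂; reading off coefficients, c₁ = [1, -1] and c₂ = [-1, -3].
Hence T = [3, 2] ⊗ [3, 1] ⊗ [1, -1] + [1, -2] ⊗ [1, 0] ⊗ [-1, -3], so rank(T) ≤ 2.
These bounds meet, so rank(T) = 2.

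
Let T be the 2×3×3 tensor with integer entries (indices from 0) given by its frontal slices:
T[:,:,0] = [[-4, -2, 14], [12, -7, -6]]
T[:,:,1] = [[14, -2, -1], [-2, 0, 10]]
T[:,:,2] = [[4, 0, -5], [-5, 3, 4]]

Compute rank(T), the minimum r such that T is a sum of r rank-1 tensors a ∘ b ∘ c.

3

Lower bound: in the mode-2 unfolding of T (rows indexed by j, columns by (i,k)) the 3×3 minor on rows j ∈ {0, 1, 2}, columns (i,k) ∈ {(0,0), (0,1), (0,2)} is det [[-4, 14, 4], [-2, -2, 0], [14, -1, -5]] = -60 ≠ 0, so that unfolding has rank ≥ 3 and hence rank(T) ≥ 3 (CP rank is at least every unfolding rank, though it can be larger).
Upper bound: T is a sum of 3 rank-1 terms, T = [1, -2] ∘ [2, -2, -1] ∘ [-2, 1, 1] + [2, -1] ∘ [1, 1, -2] ∘ [-2, 2, 1] + [2, 1] ∘ [2, -1, 2] ∘ [1, 2, 0] (one valid choice — decompositions are not unique — normalised so each a, b is primitive with positive first nonzero entry; check it by expanding all entries), so rank(T) ≤ 3.
These bounds meet, so rank(T) = 3.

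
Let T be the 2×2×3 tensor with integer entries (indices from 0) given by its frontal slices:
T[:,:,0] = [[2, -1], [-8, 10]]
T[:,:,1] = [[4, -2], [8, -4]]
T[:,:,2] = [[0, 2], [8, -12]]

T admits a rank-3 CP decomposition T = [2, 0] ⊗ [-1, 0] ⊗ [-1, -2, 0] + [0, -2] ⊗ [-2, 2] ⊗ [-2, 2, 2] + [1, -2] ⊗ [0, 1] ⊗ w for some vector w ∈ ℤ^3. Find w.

w = [-1, -2, 2]

Subtract the known terms from T to get the rank-1 residual R = [1, -2] ⊗ [0, 1] ⊗ w, so R[i,j,k] = a[i]·b[j]·w[k]. Pick indices with nonzero a[0]·b[1] = (1)·(1) = 1. Only the fibre through (0,1,·) is needed: R[0,1,:] = T[0,1,:] − Σₗ aₗ[0]bₗ[1]cₗ = [-1, -2, 2] − (2)·(0)·[-1, -2, 0] − (0)·(2)·[-2, 2, 2] = [-1, -2, 2]. Then w[k] = R[0,1,k] / 1 for each k, giving w = [-1, -2, 2] / 1 = [-1, -2, 2].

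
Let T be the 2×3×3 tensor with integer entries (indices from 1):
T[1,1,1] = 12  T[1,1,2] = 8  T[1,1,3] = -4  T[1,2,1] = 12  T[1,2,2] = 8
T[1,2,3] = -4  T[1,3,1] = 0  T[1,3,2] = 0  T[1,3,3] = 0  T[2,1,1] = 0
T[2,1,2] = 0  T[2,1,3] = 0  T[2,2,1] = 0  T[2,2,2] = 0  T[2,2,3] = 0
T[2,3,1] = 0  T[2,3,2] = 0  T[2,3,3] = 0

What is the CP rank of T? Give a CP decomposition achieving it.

Lower bound: T ≠ 0 (e.g. T[1,1,1] = 12), so rank(T) ≥ 1.
Upper bound: if T = a ⊗ b ⊗ c then every fibre of T is a multiple of the corresponding factor, so read the factors off the fibres through the nonzero entry T[1,1,1] = 12.
The mode-1 fibre T[:,1,1] = [12, 0] gives a = (1, 0) (primitive direction); the mode-2 fibre T[1,:,1] = [12, 12, 0] gives b = (1, 1, 0); then c[k] = T[1,1,k] / (a[1]·b[1]) = [12, 8, -4] / 1 = (12, 8, -4).
Expanding (1, 0) ⊗ (1, 1, 0) ⊗ (12, 8, -4) reproduces all 18 entries of T, so T = (1, 0) ⊗ (1, 1, 0) ⊗ (12, 8, -4) and rank(T) ≤ 1.
These bounds meet, so rank(T) = 1.

rank(T) = 1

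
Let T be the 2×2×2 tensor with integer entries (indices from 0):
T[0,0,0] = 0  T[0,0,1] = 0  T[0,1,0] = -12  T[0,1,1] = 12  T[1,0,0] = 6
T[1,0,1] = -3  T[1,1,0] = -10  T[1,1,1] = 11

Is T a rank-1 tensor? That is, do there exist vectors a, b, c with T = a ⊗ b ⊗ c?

The mode-3 unfolding of T (rows indexed by k, columns by (i,j) = (0,0), (0,1), (1,0), (1,1)) is [[0, -12, 6, -10], [0, 12, -3, 11]].
There the 2×2 minor on rows k ∈ {0, 1}, columns (i,j) ∈ {(0,1), (1,0)} is det [[-12, 6], [12, -3]] = -36 ≠ 0, so this unfolding has rank ≥ 2; CP rank is at least every unfolding rank, so rank(T) ≥ 2.
In particular rank(T) ≥ 2 > 1, so T is not rank-1.

No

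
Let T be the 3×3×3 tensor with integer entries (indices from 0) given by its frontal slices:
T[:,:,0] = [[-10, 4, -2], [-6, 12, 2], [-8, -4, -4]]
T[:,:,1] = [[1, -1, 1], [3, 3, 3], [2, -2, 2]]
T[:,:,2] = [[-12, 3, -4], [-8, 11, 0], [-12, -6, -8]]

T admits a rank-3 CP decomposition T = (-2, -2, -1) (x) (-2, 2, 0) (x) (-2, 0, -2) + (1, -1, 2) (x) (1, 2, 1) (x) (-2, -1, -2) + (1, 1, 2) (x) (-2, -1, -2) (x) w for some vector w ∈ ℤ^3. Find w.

Subtract the known terms from T to get the rank-1 residual R = (1, 1, 2) (x) (-2, -1, -2) (x) w, so R[i,j,k] = a[i]·b[j]·w[k]. Pick indices with nonzero a[0]·b[0] = (1)·(-2) = -2. Only the fibre through (0,0,·) is needed: R[0,0,:] = T[0,0,:] − Σₗ aₗ[0]bₗ[0]cₗ = [-10, 1, -12] − (-2)·(-2)·(-2, 0, -2) − (1)·(1)·(-2, -1, -2) = [0, 2, -2]. Then w[k] = R[0,0,k] / -2 for each k, giving w = [0, 2, -2] / -2 = (0, -1, 1).

w = (0, -1, 1)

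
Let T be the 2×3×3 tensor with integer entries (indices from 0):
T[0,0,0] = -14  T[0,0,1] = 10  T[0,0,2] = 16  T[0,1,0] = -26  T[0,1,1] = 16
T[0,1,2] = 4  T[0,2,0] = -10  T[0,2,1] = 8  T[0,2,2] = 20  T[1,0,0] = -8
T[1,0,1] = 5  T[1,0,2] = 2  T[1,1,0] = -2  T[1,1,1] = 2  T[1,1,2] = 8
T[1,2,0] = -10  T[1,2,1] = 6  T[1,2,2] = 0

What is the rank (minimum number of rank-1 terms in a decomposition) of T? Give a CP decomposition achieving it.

rank(T) = 2

Lower bound: the mode-2 unfolding of T (rows indexed by j, columns by (i,k) = (0,0), (0,1), (0,2), (1,0), (1,1), (1,2)) is [[-14, 10, 16, -8, 5, 2], [-26, 16, 4, -2, 2, 8], [-10, 8, 20, -10, 6, 0]].
There the 2×2 minor on rows j ∈ {0, 1}, columns (i,k) ∈ {(0,0), (0,1)} is det [[-14, 10], [-26, 16]] = 36 ≠ 0, so this unfolding has rank ≥ 2; CP rank is at least every unfolding rank, so rank(T) ≥ 2. (Unfolding ranks only ever bound the CP rank from below — rank(T) can be strictly larger than all of them — so the matching upper bound has to come from an explicit 2-term decomposition.)
Upper bound — finding two terms. Write S_k = T[:,:,k] for the frontal slices: S₀ = [[-14, -26, -10], [-8, -2, -10]], S₁ = [[10, 16, 8], [5, 2, 6]], S₂ = [[16, 4, 20], [2, 8, 0]].
If T = a₁ ⊗ b₁ ⊗ c₁ + a₂ ⊗ b₂ ⊗ c₂ then each S_k = c₁[k]·a₁b₁ᵀ + c₂[k]·a₂b₂ᵀ. S₀ and S₁ are linearly independent, so a₁b₁ᵀ and a₂b₂ᵀ must span the same plane of matrices: they are the rank-1 matrices of the form x·S₀ + y·S₁.
The 2×2 minor of x·S₀ + y·S₁ on rows {0,1}, columns {0,1} is −180·x² + 210·xy − 60·y² = (-30)·(3·x − 2·y)(2·x − y), vanishing at (x:y) = (2:3) and (1:2).
M₁ = 2·S₀ + 3·S₁ = [[2, -4, 4], [-1, 2, -2]] = [2, -1][1, -2, 2]ᵀ and M₂ = S₀ + 2·S₁ = [[6, 6, 6], [2, 2, 2]] = 2·[3, 1][1, 1, 1]ᵀ, so take a₁ = [2, -1], b₁ = [1, -2, 2], a₂ = [3, 1], b₂ = [1, 1, 1].
Each slice is an integer combination of E₁ = a₁b₁ᵀ and E₂ = a₂b₂ᵀ: S₀ = 2·E₁ − 6·E₂, S₁ = −E₁ + 4·E₂, S₂ = 2·E₁ + 4·E₂; reading off coefficients, c₁ = [2, -1, 2] and c₂ = [-6, 4, 4].
Hence T = [2, -1] ⊗ [1, -2, 2] ⊗ [2, -1, 2] + [3, 1] ⊗ [1, 1, 1] ⊗ [-6, 4, 4], so rank(T) ≤ 2.
These bounds meet, so rank(T) = 2.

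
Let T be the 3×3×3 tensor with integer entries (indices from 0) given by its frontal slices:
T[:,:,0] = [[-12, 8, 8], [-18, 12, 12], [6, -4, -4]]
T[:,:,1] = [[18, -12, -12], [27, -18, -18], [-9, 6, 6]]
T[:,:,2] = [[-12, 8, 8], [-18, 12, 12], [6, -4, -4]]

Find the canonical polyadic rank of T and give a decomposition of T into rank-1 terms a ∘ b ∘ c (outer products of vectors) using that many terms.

rank(T) = 1

Lower bound: T ≠ 0 (e.g. T[0,0,0] = -12), so rank(T) ≥ 1.
Upper bound: if T = a ∘ b ∘ c then every fibre of T is a multiple of the corresponding factor, so read the factors off the fibres through the nonzero entry T[0,0,0] = -12.
The mode-1 fibre T[:,0,0] = [-12, -18, 6] gives a = (2, 3, -1) (primitive direction); the mode-2 fibre T[0,:,0] = [-12, 8, 8] gives b = (3, -2, -2); then c[k] = T[0,0,k] / (a[0]·b[0]) = [-12, 18, -12] / 6 = (-2, 3, -2).
Expanding (2, 3, -1) ∘ (3, -2, -2) ∘ (-2, 3, -2) reproduces all 27 entries of T, so T = (2, 3, -1) ∘ (3, -2, -2) ∘ (-2, 3, -2) and rank(T) ≤ 1.
These bounds meet, so rank(T) = 1.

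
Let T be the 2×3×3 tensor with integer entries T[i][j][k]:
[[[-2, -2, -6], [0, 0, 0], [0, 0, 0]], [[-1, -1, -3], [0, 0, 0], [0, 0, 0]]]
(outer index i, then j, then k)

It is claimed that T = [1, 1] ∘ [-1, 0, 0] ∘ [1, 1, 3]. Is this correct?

Reconstruct entry (0,0,0) from the claimed factors: Σₗ aₗ[0]bₗ[0]cₗ[0] = (1)·(-1)·(1) = -1, but T[0,0,0] = -2. The claim is false.

No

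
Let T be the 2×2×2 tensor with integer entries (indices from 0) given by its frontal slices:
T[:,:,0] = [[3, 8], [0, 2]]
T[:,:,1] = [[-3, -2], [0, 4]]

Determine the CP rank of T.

Lower bound: the mode-2 unfolding of T (rows indexed by j, columns by (i,k) = (0,0), (0,1), (1,0), (1,1)) is [[3, -3, 0, 0], [8, -2, 2, 4]].
There the 2×2 minor on rows j ∈ {0, 1}, columns (i,k) ∈ {(0,0), (0,1)} is det [[3, -3], [8, -2]] = 18 ≠ 0, so this unfolding has rank ≥ 2; CP rank is at least every unfolding rank, so rank(T) ≥ 2. (Unfolding ranks only ever bound the CP rank from below — rank(T) can be strictly larger than all of them — so the matching upper bound has to come from an explicit 2-term decomposition.)
Upper bound — finding two terms. Write S_k = T[:,:,k] for the frontal slices: S₀ = [[3, 8], [0, 2]], S₁ = [[-3, -2], [0, 4]].
If T = a₁ ⊗ b₁ ⊗ c₁ + a₂ ⊗ b₂ ⊗ c₂ then each S_k = c₁[k]·a₁b₁ᵀ + c₂[k]·a₂b₂ᵀ. S₀ and S₁ are linearly independent, so a₁b₁ᵀ and a₂b₂ᵀ must span the same plane of matrices: they are the rank-1 matrices of the form x·S₀ + y·S₁.
det(x·S₀ + y·S₁) is 6·x² + 6·xy − 12·y² = 6·(x + 2·y)(x − y), vanishing at (x:y) = (2:-1) and (1:1).
M₁ = 2·S₀ − S₁ = [[9, 18], [0, 0]] = 9·[1, 0][1, 2]ᵀ and M₂ = S₀ + S₁ = [[0, 6], [0, 6]] = 6·[1, 1][0, 1]ᵀ, so take a₁ = [1, 0], b₁ = [1, 2], a₂ = [1, 1], b₂ = [0, 1].
Each slice is an integer combination of E₁ = a₁b₁ᵀ and E₂ = a₂b₂ᵀ: S₀ = 3·E₁ + 2·E₂, S₁ = −3·E₁ + 4·E₂; reading off coefficients, c₁ = [3, -3] and c₂ = [2, 4].
Hence T = [1, 0] ⊗ [1, 2] ⊗ [3, -3] + [1, 1] ⊗ [0, 1] ⊗ [2, 4], so rank(T) ≤ 2.
These bounds meet, so rank(T) = 2.

2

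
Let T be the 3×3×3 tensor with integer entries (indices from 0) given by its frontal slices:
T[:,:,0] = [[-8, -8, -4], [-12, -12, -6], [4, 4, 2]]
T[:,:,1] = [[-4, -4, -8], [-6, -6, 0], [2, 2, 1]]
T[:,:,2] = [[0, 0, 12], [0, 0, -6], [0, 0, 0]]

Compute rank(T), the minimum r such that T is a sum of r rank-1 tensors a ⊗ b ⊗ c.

2

Lower bound: in the mode-2 unfolding of T (rows indexed by j, columns by (i,k)) the 2×2 minor on rows j ∈ {0, 2}, columns (i,k) ∈ {(0,0), (0,1)} is det [[-8, -4], [-4, -8]] = 48 ≠ 0, so that unfolding has rank ≥ 2 and hence rank(T) ≥ 2 (CP rank is at least every unfolding rank, though it can be larger).
Upper bound: with S_k = T[:,:,k], the two rank-1 terms a₁b₁ᵀ, a₂b₂ᵀ are the rank-1 members of the pencil x·S₀ + y·S₁.
The 2×2 minor of x·S₀ + y·S₁ on rows {0,1}, columns {0,2} is −96·xy − 48·y² = (-48)·(y)(2·x + y), vanishing at (x:y) = (1:0) and (1:-2).
M₁ = S₀ = [[-8, -8, -4], [-12, -12, -6], [4, 4, 2]] = (-2)·(2, 3, -1)(2, 2, 1)ᵀ and M₂ = S₀ − 2·S₁ = [[0, 0, 12], [0, 0, -6], [0, 0, 0]] = 6·(2, -1, 0)(0, 0, 1)ᵀ, so take a₁ = (2, 3, -1), b₁ = (2, 2, 1), a₂ = (2, -1, 0), b₂ = (0, 0, 1).
Each slice is an integer combination of E₁ = a₁b₁ᵀ and E₂ = a₂b₂ᵀ: S₀ = −2·E₁, S₁ = −E₁ − 3·E₂, S₂ = 6·E₂; reading off coefficients, c₁ = (-2, -1, 0) and c₂ = (0, -3, 6).
Hence T = (2, 3, -1) ⊗ (2, 2, 1) ⊗ (-2, -1, 0) + (2, -1, 0) ⊗ (0, 0, 1) ⊗ (0, -3, 6), so rank(T) ≤ 2.
These bounds meet, so rank(T) = 2.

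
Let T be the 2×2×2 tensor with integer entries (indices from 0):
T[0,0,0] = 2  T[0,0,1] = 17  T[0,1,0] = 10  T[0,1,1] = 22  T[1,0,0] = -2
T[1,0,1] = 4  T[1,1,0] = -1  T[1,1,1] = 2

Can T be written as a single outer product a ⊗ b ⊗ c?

The mode-2 unfolding of T (rows indexed by j, columns by (i,k) = (0,0), (0,1), (1,0), (1,1)) is [[2, 17, -2, 4], [10, 22, -1, 2]].
There the 2×2 minor on rows j ∈ {0, 1}, columns (i,k) ∈ {(0,0), (0,1)} is det [[2, 17], [10, 22]] = -126 ≠ 0, so this unfolding has rank ≥ 2; CP rank is at least every unfolding rank, so rank(T) ≥ 2.
In particular rank(T) ≥ 2 > 1, so T is not rank-1.

No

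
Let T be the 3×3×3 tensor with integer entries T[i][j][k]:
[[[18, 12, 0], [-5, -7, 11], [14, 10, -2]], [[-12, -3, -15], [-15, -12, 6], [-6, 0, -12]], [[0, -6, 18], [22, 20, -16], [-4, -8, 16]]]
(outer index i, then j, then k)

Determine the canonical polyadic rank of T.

Lower bound: the mode-3 unfolding of T (rows indexed by k, columns by (i,j) = (0,0), (0,1), (0,2), (1,0), (1,1), (1,2), (2,0), (2,1), (2,2)) is [[18, -5, 14, -12, -15, -6, 0, 22, -4], [12, -7, 10, -3, -12, 0, -6, 20, -8], [0, 11, -2, -15, 6, -12, 18, -16, 16]].
There the 2×2 minor on rows k ∈ {0, 1}, columns (i,j) ∈ {(0,0), (0,1)} is det [[18, -5], [12, -7]] = -66 ≠ 0, so this unfolding has rank ≥ 2; CP rank is at least every unfolding rank, so rank(T) ≥ 2. (Unfolding ranks only ever bound the CP rank from below — rank(T) can be strictly larger than all of them — so the matching upper bound has to come from an explicit 2-term decomposition.)
Upper bound — finding two terms. Write S_k = T[:,:,k] for the frontal slices: S₀ = [[18, -5, 14], [-12, -15, -6], [0, 22, -4]], S₁ = [[12, -7, 10], [-3, -12, 0], [-6, 20, -8]], S₂ = [[0, 11, -2], [-15, 6, -12], [18, -16, 16]].
If T = a₁ ⊗ b₁ ⊗ c₁ + a₂ ⊗ b₂ ⊗ c₂ then each S_k = c₁[k]·a₁b₁ᵀ + c₂[k]·a₂b₂ᵀ. S₀ and S₁ are linearly independent, so a₁b₁ᵀ and a₂b₂ᵀ must span the same plane of matrices: they are the rank-1 matrices of the form x·S₀ + y·S₁.
The 2×2 minor of x·S₀ + y·S₁ on rows {0,1}, columns {0,1} is −330·x² − 495·xy − 165·y² = (-165)·(x + y)(2·x + y), vanishing at (x:y) = (1:-1) and (1:-2).
M₁ = S₀ − S₁ = [[6, 2, 4], [-9, -3, -6], [6, 2, 4]] = [2, -3, 2][3, 1, 2]ᵀ and M₂ = S₀ − 2·S₁ = [[-6, 9, -6], [-6, 9, -6], [12, -18, 12]] = (-3)·[1, 1, -2][2, -3, 2]ᵀ, so take a₁ = [2, -3, 2], b₁ = [3, 1, 2], a₂ = [1, 1, -2], b₂ = [2, -3, 2].
Each slice is an integer combination of E₁ = a₁b₁ᵀ and E₂ = a₂b₂ᵀ: S₀ = 2·E₁ + 3·E₂, S₁ = E₁ + 3·E₂, S₂ = E₁ − 3·E₂; reading off coefficients, c₁ = [2, 1, 1] and c₂ = [3, 3, -3].
Hence T = [2, -3, 2] ⊗ [3, 1, 2] ⊗ [2, 1, 1] + [1, 1, -2] ⊗ [2, -3, 2] ⊗ [3, 3, -3], so rank(T) ≤ 2.
These bounds meet, so rank(T) = 2.
Check entry T[0,2,2] = -2: (2)·(2)·(1) + (1)·(2)·(-3) = -2.

2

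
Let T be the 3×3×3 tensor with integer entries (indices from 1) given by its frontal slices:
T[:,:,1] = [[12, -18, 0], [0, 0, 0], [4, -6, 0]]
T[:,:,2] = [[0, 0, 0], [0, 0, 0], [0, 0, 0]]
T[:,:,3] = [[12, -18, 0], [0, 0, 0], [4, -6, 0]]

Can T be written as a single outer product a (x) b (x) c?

If T = a (x) b (x) c then every fibre of T is a multiple of the corresponding factor, so read the factors off the fibres through the nonzero entry T[1,1,1] = 12.
The mode-1 fibre T[:,1,1] = [12, 0, 4] gives a = (3, 0, 1) (primitive direction); the mode-2 fibre T[1,:,1] = [12, -18, 0] gives b = (2, -3, 0); then c[k] = T[1,1,k] / (a[1]·b[1]) = [12, 0, 12] / 6 = (2, 0, 2).
Expanding (3, 0, 1) (x) (2, -3, 0) (x) (2, 0, 2) reproduces all 27 entries of T, so T = (3, 0, 1) (x) (2, -3, 0) (x) (2, 0, 2) and rank(T) ≤ 1.
Equivalently every frontal slice T[:,:,k] is c[k] times the rank-1 matrix (3, 0, 1) (x) (2, -3, 0). So T has rank 1 (it is nonzero).

Yes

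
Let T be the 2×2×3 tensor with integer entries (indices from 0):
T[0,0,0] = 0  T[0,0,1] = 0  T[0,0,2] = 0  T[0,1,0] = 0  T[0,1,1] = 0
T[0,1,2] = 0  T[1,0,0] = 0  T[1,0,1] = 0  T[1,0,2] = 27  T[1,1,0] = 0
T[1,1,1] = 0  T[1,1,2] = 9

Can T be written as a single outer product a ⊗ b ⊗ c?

Yes

If T = a ⊗ b ⊗ c then every fibre of T is a multiple of the corresponding factor, so read the factors off the fibres through the nonzero entry T[1,0,2] = 27.
The mode-1 fibre T[:,0,2] = [0, 27] gives a = [0, 1] (primitive direction); the mode-2 fibre T[1,:,2] = [27, 9] gives b = [3, 1]; then c[k] = T[1,0,k] / (a[1]·b[0]) = [0, 0, 27] / 3 = [0, 0, 9].
Expanding [0, 1] ⊗ [3, 1] ⊗ [0, 0, 9] reproduces all 12 entries of T, so T = [0, 1] ⊗ [3, 1] ⊗ [0, 0, 9] and rank(T) ≤ 1.
Equivalently every frontal slice T[:,:,k] is c[k] times the rank-1 matrix [0, 1] ⊗ [3, 1]. So T has rank 1 (it is nonzero).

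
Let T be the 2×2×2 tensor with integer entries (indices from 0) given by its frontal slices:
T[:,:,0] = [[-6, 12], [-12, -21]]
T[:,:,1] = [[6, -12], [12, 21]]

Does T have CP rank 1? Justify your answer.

The mode-1 unfolding of T (rows indexed by i, columns by (j,k) = (0,0), (0,1), (1,0), (1,1)) is [[-6, 6, 12, -12], [-12, 12, -21, 21]].
There the 2×2 minor on rows i ∈ {0, 1}, columns (j,k) ∈ {(0,0), (1,0)} is det [[-6, 12], [-12, -21]] = 270 ≠ 0, so this unfolding has rank ≥ 2; CP rank is at least every unfolding rank, so rank(T) ≥ 2.
In particular rank(T) ≥ 2 > 1, so T is not rank-1.

No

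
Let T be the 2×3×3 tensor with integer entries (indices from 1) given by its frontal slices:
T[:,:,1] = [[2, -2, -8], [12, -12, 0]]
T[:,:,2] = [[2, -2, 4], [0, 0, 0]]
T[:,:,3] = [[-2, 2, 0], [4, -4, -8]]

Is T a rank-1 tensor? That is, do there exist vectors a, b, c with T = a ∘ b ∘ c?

The mode-3 unfolding of T (rows indexed by k, columns by (i,j) = (1,1), (1,2), (1,3), (2,1), (2,2), (2,3)) is [[2, -2, -8, 12, -12, 0], [2, -2, 4, 0, 0, 0], [-2, 2, 0, 4, -4, -8]].
There the 3×3 minor on rows k ∈ {1, 2, 3}, columns (i,j) ∈ {(1,1), (1,3), (2,1)} is det [[2, -8, 12], [2, 4, 0], [-2, 0, 4]] = 192 ≠ 0, so this unfolding has rank ≥ 3; CP rank is at least every unfolding rank, so rank(T) ≥ 3.
In particular rank(T) ≥ 3 > 1, so T is not rank-1.

No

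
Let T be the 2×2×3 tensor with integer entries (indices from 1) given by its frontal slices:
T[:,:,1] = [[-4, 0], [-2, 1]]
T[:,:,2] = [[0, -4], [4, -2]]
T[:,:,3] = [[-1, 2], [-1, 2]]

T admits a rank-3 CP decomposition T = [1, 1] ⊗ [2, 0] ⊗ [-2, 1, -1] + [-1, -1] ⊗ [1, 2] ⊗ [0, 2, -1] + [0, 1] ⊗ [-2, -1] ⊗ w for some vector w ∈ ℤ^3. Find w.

w = [-1, -2, 0]

Subtract the known terms from T to get the rank-1 residual R = [0, 1] ⊗ [-2, -1] ⊗ w, so R[i,j,k] = a[i]·b[j]·w[k]. Pick indices with nonzero a[2]·b[1] = (1)·(-2) = -2. Only the fibre through (2,1,·) is needed: R[2,1,:] = T[2,1,:] − Σₗ aₗ[2]bₗ[1]cₗ = [-2, 4, -1] − (1)·(2)·[-2, 1, -1] − (-1)·(1)·[0, 2, -1] = [2, 4, 0]. Then w[k] = R[2,1,k] / -2 for each k, giving w = [2, 4, 0] / -2 = [-1, -2, 0].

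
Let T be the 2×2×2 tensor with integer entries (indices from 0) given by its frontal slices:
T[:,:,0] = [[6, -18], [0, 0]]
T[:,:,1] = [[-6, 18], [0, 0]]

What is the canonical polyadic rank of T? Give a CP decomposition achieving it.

rank(T) = 1

Lower bound: T ≠ 0 (e.g. T[0,0,0] = 6), so rank(T) ≥ 1.
Upper bound: the mode-1 fibre T[:,0,0] = [6, 0] gives a = [1, 0] (primitive direction); the mode-2 fibre T[0,:,0] = [6, -18] gives b = [1, -3]; then c[k] = T[0,0,k] / (a[0]·b[0]) = [6, -6] / 1 = [6, -6].
Expanding [1, 0] ∘ [1, -3] ∘ [6, -6] reproduces all 8 entries of T, so T = [1, 0] ∘ [1, -3] ∘ [6, -6] and rank(T) ≤ 1.
These bounds meet, so rank(T) = 1.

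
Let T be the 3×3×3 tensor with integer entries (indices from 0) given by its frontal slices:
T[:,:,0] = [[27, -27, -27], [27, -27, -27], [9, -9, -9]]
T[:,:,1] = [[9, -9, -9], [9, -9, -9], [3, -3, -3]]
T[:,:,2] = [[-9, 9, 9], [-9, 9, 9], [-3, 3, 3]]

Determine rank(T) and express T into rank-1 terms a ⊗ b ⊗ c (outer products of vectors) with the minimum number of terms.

Lower bound: T ≠ 0 (e.g. T[0,0,0] = 27), so rank(T) ≥ 1.
Upper bound: if T = a ⊗ b ⊗ c then every fibre of T is a multiple of the corresponding factor, so read the factors off the fibres through the nonzero entry T[0,0,0] = 27.
The mode-1 fibre T[:,0,0] = [27, 27, 9] gives a = [3, 3, 1] (primitive direction); the mode-2 fibre T[0,:,0] = [27, -27, -27] gives b = [1, -1, -1]; then c[k] = T[0,0,k] / (a[0]·b[0]) = [27, 9, -9] / 3 = [9, 3, -3].
Expanding [3, 3, 1] ⊗ [1, -1, -1] ⊗ [9, 3, -3] reproduces all 27 entries of T, so T = [3, 3, 1] ⊗ [1, -1, -1] ⊗ [9, 3, -3] and rank(T) ≤ 1.
These bounds meet, so rank(T) = 1.

rank(T) = 1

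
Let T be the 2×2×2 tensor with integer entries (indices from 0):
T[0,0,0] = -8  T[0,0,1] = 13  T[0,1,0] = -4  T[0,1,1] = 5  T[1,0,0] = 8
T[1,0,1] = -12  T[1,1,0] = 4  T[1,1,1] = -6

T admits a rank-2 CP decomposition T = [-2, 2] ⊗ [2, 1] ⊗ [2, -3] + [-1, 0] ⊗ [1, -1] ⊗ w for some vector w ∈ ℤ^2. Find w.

w = [0, -1]

Subtract the known terms from T to get the rank-1 residual R = [-1, 0] ⊗ [1, -1] ⊗ w, so R[i,j,k] = a[i]·b[j]·w[k]. Pick indices with nonzero a[0]·b[0] = (-1)·(1) = -1. Only the fibre through (0,0,·) is needed: R[0,0,:] = T[0,0,:] − Σₗ aₗ[0]bₗ[0]cₗ = [-8, 13] − (-2)·(2)·[2, -3] = [0, 1]. Then w[k] = R[0,0,k] / -1 for each k, giving w = [0, 1] / -1 = [0, -1].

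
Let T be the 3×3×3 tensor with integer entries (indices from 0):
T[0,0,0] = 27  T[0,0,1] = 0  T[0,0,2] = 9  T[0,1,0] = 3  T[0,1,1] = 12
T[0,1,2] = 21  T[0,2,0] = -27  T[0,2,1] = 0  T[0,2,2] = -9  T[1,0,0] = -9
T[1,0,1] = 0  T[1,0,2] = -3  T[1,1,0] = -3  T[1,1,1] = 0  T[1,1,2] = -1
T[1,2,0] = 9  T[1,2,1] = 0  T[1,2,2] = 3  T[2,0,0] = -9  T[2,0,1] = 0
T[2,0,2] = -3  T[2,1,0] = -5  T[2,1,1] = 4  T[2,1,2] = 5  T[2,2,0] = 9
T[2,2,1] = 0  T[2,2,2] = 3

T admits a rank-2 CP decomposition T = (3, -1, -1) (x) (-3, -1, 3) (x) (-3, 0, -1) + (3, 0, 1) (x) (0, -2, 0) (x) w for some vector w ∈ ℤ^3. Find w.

w = (1, -2, -3)

Subtract the known terms from T to get the rank-1 residual R = (3, 0, 1) (x) (0, -2, 0) (x) w, so R[i,j,k] = a[i]·b[j]·w[k]. Pick indices with nonzero a[0]·b[1] = (3)·(-2) = -6. Only the fibre through (0,1,·) is needed: R[0,1,:] = T[0,1,:] − Σₗ aₗ[0]bₗ[1]cₗ = [3, 12, 21] − (3)·(-1)·(-3, 0, -1) = [-6, 12, 18]. Then w[k] = R[0,1,k] / -6 for each k, giving w = [-6, 12, 18] / -6 = (1, -2, -3).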